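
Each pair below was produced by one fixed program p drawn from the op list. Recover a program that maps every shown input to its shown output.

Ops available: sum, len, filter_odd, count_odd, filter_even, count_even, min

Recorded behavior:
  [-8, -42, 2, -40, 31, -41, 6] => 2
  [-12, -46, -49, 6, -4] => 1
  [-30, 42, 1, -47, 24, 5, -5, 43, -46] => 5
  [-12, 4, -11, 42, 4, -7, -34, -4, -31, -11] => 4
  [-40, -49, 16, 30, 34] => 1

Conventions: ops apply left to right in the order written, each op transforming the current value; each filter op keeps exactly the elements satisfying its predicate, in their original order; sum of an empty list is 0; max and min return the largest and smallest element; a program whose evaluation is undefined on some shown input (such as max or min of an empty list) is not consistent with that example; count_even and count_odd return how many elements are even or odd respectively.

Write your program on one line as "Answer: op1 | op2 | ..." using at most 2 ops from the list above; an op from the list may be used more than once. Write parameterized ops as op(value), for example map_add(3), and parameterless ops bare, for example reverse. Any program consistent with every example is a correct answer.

filter_odd | len

Check, running the answer program on each example:
  [-8, -42, 2, -40, 31, -41, 6] -> [31, -41] -> 2
  [-12, -46, -49, 6, -4] -> [-49] -> 1
  [-30, 42, 1, -47, 24, 5, -5, 43, -46] -> [1, -47, 5, -5, 43] -> 5
  [-12, 4, -11, 42, 4, -7, -34, -4, -31, -11] -> [-11, -7, -31, -11] -> 4
  [-40, -49, 16, 30, 34] -> [-49] -> 1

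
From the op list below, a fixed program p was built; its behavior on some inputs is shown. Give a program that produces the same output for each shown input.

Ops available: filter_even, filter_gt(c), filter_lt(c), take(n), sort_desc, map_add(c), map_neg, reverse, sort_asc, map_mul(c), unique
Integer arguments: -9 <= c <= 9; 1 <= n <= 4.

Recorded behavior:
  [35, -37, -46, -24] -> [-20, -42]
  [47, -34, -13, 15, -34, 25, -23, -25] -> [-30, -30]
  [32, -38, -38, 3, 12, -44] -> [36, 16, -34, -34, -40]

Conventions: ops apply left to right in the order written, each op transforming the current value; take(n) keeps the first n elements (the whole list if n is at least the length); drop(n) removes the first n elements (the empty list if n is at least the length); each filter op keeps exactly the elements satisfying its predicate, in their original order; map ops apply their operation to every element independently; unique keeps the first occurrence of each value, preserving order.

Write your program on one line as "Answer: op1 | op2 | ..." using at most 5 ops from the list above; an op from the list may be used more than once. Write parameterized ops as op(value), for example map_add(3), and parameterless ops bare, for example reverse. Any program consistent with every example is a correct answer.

filter_even | sort_asc | map_add(4) | reverse

Check, running the answer program on each example:
  [35, -37, -46, -24] -> [-46, -24] -> [-46, -24] -> [-42, -20] -> [-20, -42]
  [47, -34, -13, 15, -34, 25, -23, -25] -> [-34, -34] -> [-34, -34] -> [-30, -30] -> [-30, -30]
  [32, -38, -38, 3, 12, -44] -> [32, -38, -38, 12, -44] -> [-44, -38, -38, 12, 32] -> [-40, -34, -34, 16, 36] -> [36, 16, -34, -34, -40]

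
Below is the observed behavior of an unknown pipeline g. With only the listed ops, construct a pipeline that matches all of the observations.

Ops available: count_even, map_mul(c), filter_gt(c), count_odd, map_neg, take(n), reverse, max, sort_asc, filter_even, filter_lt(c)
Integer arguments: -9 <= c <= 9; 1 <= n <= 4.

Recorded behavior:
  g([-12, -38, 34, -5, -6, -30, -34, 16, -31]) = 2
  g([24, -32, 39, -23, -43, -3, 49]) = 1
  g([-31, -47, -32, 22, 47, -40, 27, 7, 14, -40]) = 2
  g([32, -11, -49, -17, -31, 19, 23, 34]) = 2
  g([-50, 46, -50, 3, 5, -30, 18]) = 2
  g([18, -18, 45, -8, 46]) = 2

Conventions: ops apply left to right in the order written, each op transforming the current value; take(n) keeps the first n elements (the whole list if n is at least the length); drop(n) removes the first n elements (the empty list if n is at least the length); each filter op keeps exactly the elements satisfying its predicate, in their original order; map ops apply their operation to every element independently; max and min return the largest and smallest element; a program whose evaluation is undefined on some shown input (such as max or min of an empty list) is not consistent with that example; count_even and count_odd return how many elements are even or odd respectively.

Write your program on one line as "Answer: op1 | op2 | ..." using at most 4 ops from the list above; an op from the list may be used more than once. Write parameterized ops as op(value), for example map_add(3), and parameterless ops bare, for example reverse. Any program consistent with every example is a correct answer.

filter_gt(-2) | sort_asc | count_even

Check, running the answer program on each example:
  [-12, -38, 34, -5, -6, -30, -34, 16, -31] -> [34, 16] -> [16, 34] -> 2
  [24, -32, 39, -23, -43, -3, 49] -> [24, 39, 49] -> [24, 39, 49] -> 1
  [-31, -47, -32, 22, 47, -40, 27, 7, 14, -40] -> [22, 47, 27, 7, 14] -> [7, 14, 22, 27, 47] -> 2
  [32, -11, -49, -17, -31, 19, 23, 34] -> [32, 19, 23, 34] -> [19, 23, 32, 34] -> 2
  [-50, 46, -50, 3, 5, -30, 18] -> [46, 3, 5, 18] -> [3, 5, 18, 46] -> 2
  [18, -18, 45, -8, 46] -> [18, 45, 46] -> [18, 45, 46] -> 2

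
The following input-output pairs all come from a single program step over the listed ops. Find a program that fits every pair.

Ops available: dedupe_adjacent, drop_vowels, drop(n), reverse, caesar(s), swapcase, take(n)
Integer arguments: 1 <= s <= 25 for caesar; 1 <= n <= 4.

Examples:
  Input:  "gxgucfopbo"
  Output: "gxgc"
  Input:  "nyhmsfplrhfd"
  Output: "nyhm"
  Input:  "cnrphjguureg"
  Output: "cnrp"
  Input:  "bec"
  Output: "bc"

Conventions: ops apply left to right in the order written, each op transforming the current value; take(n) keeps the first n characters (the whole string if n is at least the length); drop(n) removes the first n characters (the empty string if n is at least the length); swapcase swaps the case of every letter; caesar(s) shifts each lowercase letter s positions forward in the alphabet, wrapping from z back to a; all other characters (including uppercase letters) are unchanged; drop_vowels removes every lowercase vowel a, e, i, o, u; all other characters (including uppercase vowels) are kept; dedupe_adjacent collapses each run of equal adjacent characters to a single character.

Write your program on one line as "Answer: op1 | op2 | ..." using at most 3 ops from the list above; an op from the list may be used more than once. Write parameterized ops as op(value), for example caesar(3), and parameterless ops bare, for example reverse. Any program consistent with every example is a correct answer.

drop_vowels | take(4)

Check, running the answer program on each example:
  "gxgucfopbo" -> "gxgcfpb" -> "gxgc"
  "nyhmsfplrhfd" -> "nyhmsfplrhfd" -> "nyhm"
  "cnrphjguureg" -> "cnrphjgrg" -> "cnrp"
  "bec" -> "bc" -> "bc"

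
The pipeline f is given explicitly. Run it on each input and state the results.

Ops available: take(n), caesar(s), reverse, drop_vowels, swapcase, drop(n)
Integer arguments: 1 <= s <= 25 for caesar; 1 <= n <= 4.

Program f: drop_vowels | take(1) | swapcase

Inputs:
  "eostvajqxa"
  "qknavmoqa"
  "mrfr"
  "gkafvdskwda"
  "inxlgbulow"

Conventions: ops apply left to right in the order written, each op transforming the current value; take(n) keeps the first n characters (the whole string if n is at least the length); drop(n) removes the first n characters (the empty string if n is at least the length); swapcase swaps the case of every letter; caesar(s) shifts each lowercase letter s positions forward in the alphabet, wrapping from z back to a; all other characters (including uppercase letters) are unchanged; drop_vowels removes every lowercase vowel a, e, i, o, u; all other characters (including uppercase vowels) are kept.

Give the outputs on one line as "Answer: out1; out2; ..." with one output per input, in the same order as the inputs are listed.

"S"; "Q"; "M"; "G"; "N"

Execution, op by op:
  "eostvajqxa" -> "stvjqx" -> "s" -> "S"
  "qknavmoqa" -> "qknvmq" -> "q" -> "Q"
  "mrfr" -> "mrfr" -> "m" -> "M"
  "gkafvdskwda" -> "gkfvdskwd" -> "g" -> "G"
  "inxlgbulow" -> "nxlgblw" -> "n" -> "N"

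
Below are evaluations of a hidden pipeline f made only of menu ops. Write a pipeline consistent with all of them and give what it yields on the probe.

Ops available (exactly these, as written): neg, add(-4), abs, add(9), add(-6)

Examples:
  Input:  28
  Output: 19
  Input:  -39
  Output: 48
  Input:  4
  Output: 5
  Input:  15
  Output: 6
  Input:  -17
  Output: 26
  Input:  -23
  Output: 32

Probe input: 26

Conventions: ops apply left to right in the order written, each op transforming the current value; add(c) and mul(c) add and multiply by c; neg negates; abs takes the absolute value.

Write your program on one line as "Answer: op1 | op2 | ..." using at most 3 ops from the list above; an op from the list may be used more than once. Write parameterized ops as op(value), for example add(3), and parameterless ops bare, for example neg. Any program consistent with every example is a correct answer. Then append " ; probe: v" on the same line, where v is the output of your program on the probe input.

neg | add(9) | abs ; probe: 17

Check, running the answer program on each example:
  28 -> -28 -> -19 -> 19
  -39 -> 39 -> 48 -> 48
  4 -> -4 -> 5 -> 5
  15 -> -15 -> -6 -> 6
  -17 -> 17 -> 26 -> 26
  -23 -> 23 -> 32 -> 32
  probe: 26 -> -26 -> -17 -> 17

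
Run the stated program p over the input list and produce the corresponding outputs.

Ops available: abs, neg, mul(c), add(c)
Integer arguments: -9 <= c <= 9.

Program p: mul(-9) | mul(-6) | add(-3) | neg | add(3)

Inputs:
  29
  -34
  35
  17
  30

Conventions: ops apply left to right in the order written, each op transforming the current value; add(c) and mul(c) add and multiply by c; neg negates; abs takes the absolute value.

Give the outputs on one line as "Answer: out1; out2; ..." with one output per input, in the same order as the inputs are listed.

Execution, op by op:
  29 -> -261 -> 1566 -> 1563 -> -1563 -> -1560
  -34 -> 306 -> -1836 -> -1839 -> 1839 -> 1842
  35 -> -315 -> 1890 -> 1887 -> -1887 -> -1884
  17 -> -153 -> 918 -> 915 -> -915 -> -912
  30 -> -270 -> 1620 -> 1617 -> -1617 -> -1614

-1560; 1842; -1884; -912; -1614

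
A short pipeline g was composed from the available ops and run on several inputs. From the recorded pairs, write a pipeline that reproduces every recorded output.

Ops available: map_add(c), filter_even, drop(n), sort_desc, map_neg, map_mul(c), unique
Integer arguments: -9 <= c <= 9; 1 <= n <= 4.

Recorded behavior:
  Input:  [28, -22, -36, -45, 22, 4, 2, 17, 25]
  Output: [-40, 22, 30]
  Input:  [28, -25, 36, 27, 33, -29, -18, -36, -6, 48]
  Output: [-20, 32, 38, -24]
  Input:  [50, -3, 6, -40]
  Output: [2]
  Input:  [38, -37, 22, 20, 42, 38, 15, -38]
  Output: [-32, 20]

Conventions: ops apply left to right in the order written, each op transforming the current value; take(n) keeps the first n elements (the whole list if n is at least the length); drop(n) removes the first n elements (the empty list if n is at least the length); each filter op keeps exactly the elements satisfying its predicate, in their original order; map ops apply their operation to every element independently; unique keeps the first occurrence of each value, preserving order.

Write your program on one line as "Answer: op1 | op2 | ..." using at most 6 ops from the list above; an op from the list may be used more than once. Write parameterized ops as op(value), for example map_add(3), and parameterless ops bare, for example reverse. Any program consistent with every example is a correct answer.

map_neg | unique | map_add(1) | map_neg | map_add(6) | filter_even

Check, running the answer program on each example:
  [28, -22, -36, -45, 22, 4, 2, 17, 25] -> [-28, 22, 36, 45, -22, -4, -2, -17, -25] -> [-28, 22, 36, 45, -22, -4, -2, -17, -25] -> [-27, 23, 37, 46, -21, -3, -1, -16, -24] -> [27, -23, -37, -46, 21, 3, 1, 16, 24] -> [33, -17, -31, -40, 27, 9, 7, 22, 30] -> [-40, 22, 30]
  [28, -25, 36, 27, 33, -29, -18, -36, -6, 48] -> [-28, 25, -36, -27, -33, 29, 18, 36, 6, -48] -> [-28, 25, -36, -27, -33, 29, 18, 36, 6, -48] -> [-27, 26, -35, -26, -32, 30, 19, 37, 7, -47] -> [27, -26, 35, 26, 32, -30, -19, -37, -7, 47] -> [33, -20, 41, 32, 38, -24, -13, -31, -1, 53] -> [-20, 32, 38, -24]
  [50, -3, 6, -40] -> [-50, 3, -6, 40] -> [-50, 3, -6, 40] -> [-49, 4, -5, 41] -> [49, -4, 5, -41] -> [55, 2, 11, -35] -> [2]
  [38, -37, 22, 20, 42, 38, 15, -38] -> [-38, 37, -22, -20, -42, -38, -15, 38] -> [-38, 37, -22, -20, -42, -15, 38] -> [-37, 38, -21, -19, -41, -14, 39] -> [37, -38, 21, 19, 41, 14, -39] -> [43, -32, 27, 25, 47, 20, -33] -> [-32, 20]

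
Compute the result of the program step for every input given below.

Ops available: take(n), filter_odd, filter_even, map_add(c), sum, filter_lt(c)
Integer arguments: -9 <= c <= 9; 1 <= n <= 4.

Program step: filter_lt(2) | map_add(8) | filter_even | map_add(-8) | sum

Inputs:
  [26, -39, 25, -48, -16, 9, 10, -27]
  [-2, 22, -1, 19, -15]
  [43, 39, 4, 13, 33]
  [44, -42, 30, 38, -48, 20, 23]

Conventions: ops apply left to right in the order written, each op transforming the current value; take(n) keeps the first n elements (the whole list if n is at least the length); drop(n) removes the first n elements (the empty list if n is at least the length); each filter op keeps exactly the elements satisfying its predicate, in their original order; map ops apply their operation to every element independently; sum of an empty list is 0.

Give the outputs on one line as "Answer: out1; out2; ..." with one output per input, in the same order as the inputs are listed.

-64; -2; 0; -90

Execution, op by op:
  [26, -39, 25, -48, -16, 9, 10, -27] -> [-39, -48, -16, -27] -> [-31, -40, -8, -19] -> [-40, -8] -> [-48, -16] -> -64
  [-2, 22, -1, 19, -15] -> [-2, -1, -15] -> [6, 7, -7] -> [6] -> [-2] -> -2
  [43, 39, 4, 13, 33] -> [] -> [] -> [] -> [] -> 0
  [44, -42, 30, 38, -48, 20, 23] -> [-42, -48] -> [-34, -40] -> [-34, -40] -> [-42, -48] -> -90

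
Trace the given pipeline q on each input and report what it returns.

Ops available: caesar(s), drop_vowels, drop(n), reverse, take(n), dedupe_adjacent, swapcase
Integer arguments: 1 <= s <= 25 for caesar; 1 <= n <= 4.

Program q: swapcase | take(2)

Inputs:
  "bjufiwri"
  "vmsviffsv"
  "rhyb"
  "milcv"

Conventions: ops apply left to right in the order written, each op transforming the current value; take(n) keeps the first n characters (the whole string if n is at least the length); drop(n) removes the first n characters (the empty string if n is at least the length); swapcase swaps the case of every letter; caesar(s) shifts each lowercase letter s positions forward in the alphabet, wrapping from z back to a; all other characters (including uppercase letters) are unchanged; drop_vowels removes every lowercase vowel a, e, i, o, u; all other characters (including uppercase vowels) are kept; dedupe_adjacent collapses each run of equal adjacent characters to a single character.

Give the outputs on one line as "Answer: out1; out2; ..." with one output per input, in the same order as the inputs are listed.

Execution, op by op:
  "bjufiwri" -> "BJUFIWRI" -> "BJ"
  "vmsviffsv" -> "VMSVIFFSV" -> "VM"
  "rhyb" -> "RHYB" -> "RH"
  "milcv" -> "MILCV" -> "MI"

"BJ"; "VM"; "RH"; "MI"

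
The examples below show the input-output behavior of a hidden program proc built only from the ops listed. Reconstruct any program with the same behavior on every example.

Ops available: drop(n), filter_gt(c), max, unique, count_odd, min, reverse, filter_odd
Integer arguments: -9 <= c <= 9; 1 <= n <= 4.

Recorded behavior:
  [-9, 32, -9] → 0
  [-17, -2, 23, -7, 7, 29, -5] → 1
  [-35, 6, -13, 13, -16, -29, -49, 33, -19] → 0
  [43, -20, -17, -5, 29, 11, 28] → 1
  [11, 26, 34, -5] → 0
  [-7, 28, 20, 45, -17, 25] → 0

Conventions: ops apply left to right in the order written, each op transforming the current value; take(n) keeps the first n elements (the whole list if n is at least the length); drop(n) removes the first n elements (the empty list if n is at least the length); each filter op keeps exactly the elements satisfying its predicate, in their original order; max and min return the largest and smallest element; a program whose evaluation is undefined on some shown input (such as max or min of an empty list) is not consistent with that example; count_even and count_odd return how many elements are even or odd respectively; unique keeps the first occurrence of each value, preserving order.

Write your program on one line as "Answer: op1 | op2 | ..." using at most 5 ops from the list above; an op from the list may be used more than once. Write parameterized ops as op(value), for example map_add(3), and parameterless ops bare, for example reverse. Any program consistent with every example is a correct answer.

drop(2) | filter_gt(-3) | reverse | drop(2) | count_odd

Check, running the answer program on each example:
  [-9, 32, -9] -> [-9] -> [] -> [] -> [] -> 0
  [-17, -2, 23, -7, 7, 29, -5] -> [23, -7, 7, 29, -5] -> [23, 7, 29] -> [29, 7, 23] -> [23] -> 1
  [-35, 6, -13, 13, -16, -29, -49, 33, -19] -> [-13, 13, -16, -29, -49, 33, -19] -> [13, 33] -> [33, 13] -> [] -> 0
  [43, -20, -17, -5, 29, 11, 28] -> [-17, -5, 29, 11, 28] -> [29, 11, 28] -> [28, 11, 29] -> [29] -> 1
  [11, 26, 34, -5] -> [34, -5] -> [34] -> [34] -> [] -> 0
  [-7, 28, 20, 45, -17, 25] -> [20, 45, -17, 25] -> [20, 45, 25] -> [25, 45, 20] -> [20] -> 0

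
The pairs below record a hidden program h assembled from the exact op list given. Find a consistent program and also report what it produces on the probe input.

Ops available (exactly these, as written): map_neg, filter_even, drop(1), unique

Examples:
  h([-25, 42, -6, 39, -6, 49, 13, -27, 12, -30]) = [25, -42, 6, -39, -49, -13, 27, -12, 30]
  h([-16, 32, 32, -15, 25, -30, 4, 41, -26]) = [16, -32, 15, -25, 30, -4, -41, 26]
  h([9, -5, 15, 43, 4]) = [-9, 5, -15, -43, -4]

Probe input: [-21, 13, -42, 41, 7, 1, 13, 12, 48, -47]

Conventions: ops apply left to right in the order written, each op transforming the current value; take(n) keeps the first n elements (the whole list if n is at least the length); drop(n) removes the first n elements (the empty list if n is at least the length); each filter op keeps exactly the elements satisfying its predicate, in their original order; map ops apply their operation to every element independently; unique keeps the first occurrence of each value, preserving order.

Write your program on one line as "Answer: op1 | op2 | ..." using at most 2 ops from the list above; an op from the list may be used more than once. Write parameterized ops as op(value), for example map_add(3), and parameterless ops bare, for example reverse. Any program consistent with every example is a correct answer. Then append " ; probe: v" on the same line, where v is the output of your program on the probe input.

unique | map_neg ; probe: [21, -13, 42, -41, -7, -1, -12, -48, 47]

Check, running the answer program on each example:
  [-25, 42, -6, 39, -6, 49, 13, -27, 12, -30] -> [-25, 42, -6, 39, 49, 13, -27, 12, -30] -> [25, -42, 6, -39, -49, -13, 27, -12, 30]
  [-16, 32, 32, -15, 25, -30, 4, 41, -26] -> [-16, 32, -15, 25, -30, 4, 41, -26] -> [16, -32, 15, -25, 30, -4, -41, 26]
  [9, -5, 15, 43, 4] -> [9, -5, 15, 43, 4] -> [-9, 5, -15, -43, -4]
  probe: [-21, 13, -42, 41, 7, 1, 13, 12, 48, -47] -> [-21, 13, -42, 41, 7, 1, 12, 48, -47] -> [21, -13, 42, -41, -7, -1, -12, -48, 47]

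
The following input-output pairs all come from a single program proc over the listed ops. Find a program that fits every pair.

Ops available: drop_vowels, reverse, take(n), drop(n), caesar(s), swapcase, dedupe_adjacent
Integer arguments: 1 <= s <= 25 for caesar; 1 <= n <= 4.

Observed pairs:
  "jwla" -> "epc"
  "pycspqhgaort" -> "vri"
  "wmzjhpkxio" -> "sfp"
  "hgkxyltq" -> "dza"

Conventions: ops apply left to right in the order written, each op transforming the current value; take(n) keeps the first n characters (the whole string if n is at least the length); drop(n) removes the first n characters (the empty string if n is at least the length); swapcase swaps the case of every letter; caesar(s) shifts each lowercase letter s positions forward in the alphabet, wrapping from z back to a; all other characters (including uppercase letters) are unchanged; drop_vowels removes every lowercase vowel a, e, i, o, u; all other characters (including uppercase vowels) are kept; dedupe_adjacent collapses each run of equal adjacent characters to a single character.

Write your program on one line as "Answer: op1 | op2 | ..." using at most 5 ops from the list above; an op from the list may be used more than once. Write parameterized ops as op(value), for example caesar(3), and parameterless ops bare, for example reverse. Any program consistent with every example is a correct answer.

take(3) | caesar(25) | caesar(20) | reverse

Check, running the answer program on each example:
  "jwla" -> "jwl" -> "ivk" -> "cpe" -> "epc"
  "pycspqhgaort" -> "pyc" -> "oxb" -> "irv" -> "vri"
  "wmzjhpkxio" -> "wmz" -> "vly" -> "pfs" -> "sfp"
  "hgkxyltq" -> "hgk" -> "gfj" -> "azd" -> "dza"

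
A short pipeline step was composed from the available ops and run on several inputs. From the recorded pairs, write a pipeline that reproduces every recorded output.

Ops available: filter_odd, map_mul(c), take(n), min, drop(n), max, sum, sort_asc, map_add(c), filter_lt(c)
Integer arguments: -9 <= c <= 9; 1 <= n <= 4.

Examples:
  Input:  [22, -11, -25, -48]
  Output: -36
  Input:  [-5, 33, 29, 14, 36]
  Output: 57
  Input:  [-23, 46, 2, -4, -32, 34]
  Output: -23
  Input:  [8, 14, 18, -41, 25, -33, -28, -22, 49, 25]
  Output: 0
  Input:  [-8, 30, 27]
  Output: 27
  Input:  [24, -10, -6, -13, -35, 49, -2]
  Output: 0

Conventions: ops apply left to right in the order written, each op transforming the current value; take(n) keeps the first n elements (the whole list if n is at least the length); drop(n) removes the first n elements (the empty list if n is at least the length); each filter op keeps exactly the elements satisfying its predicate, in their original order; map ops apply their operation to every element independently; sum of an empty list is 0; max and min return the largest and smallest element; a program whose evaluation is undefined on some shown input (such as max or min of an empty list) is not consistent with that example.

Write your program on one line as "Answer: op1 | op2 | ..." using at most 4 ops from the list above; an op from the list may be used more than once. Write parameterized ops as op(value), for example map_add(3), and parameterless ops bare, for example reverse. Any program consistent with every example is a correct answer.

take(4) | take(3) | filter_odd | sum

Check, running the answer program on each example:
  [22, -11, -25, -48] -> [22, -11, -25, -48] -> [22, -11, -25] -> [-11, -25] -> -36
  [-5, 33, 29, 14, 36] -> [-5, 33, 29, 14] -> [-5, 33, 29] -> [-5, 33, 29] -> 57
  [-23, 46, 2, -4, -32, 34] -> [-23, 46, 2, -4] -> [-23, 46, 2] -> [-23] -> -23
  [8, 14, 18, -41, 25, -33, -28, -22, 49, 25] -> [8, 14, 18, -41] -> [8, 14, 18] -> [] -> 0
  [-8, 30, 27] -> [-8, 30, 27] -> [-8, 30, 27] -> [27] -> 27
  [24, -10, -6, -13, -35, 49, -2] -> [24, -10, -6, -13] -> [24, -10, -6] -> [] -> 0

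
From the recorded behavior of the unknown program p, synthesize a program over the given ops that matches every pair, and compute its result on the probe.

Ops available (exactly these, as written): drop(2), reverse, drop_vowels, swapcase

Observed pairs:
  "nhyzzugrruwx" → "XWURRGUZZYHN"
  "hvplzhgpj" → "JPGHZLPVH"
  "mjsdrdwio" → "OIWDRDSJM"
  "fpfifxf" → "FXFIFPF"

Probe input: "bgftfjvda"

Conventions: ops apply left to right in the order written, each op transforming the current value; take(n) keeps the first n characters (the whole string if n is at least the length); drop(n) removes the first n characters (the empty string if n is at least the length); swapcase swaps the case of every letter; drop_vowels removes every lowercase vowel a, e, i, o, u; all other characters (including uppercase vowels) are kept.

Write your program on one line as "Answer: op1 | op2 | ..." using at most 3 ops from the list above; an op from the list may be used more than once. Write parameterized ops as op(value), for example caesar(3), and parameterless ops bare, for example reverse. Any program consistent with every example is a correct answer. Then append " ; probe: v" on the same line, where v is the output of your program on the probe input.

swapcase | reverse ; probe: "ADVJFTFGB"

Check, running the answer program on each example:
  "nhyzzugrruwx" -> "NHYZZUGRRUWX" -> "XWURRGUZZYHN"
  "hvplzhgpj" -> "HVPLZHGPJ" -> "JPGHZLPVH"
  "mjsdrdwio" -> "MJSDRDWIO" -> "OIWDRDSJM"
  "fpfifxf" -> "FPFIFXF" -> "FXFIFPF"
  probe: "bgftfjvda" -> "BGFTFJVDA" -> "ADVJFTFGB"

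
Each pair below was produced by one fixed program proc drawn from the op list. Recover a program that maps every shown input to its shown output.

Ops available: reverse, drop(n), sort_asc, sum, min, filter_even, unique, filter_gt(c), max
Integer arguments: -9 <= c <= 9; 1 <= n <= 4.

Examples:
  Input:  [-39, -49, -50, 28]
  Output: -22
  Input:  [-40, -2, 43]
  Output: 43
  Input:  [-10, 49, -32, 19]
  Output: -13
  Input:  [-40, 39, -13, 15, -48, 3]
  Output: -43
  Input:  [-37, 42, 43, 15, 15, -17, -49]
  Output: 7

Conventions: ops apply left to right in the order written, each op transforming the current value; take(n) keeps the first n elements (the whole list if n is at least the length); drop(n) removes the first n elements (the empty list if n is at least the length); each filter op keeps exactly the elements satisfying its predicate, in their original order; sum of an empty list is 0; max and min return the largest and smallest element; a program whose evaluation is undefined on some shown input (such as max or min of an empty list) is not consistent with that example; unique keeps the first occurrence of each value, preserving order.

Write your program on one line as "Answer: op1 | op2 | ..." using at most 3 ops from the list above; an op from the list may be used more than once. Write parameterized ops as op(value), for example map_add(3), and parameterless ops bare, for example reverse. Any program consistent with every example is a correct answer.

drop(2) | sum

Check, running the answer program on each example:
  [-39, -49, -50, 28] -> [-50, 28] -> -22
  [-40, -2, 43] -> [43] -> 43
  [-10, 49, -32, 19] -> [-32, 19] -> -13
  [-40, 39, -13, 15, -48, 3] -> [-13, 15, -48, 3] -> -43
  [-37, 42, 43, 15, 15, -17, -49] -> [43, 15, 15, -17, -49] -> 7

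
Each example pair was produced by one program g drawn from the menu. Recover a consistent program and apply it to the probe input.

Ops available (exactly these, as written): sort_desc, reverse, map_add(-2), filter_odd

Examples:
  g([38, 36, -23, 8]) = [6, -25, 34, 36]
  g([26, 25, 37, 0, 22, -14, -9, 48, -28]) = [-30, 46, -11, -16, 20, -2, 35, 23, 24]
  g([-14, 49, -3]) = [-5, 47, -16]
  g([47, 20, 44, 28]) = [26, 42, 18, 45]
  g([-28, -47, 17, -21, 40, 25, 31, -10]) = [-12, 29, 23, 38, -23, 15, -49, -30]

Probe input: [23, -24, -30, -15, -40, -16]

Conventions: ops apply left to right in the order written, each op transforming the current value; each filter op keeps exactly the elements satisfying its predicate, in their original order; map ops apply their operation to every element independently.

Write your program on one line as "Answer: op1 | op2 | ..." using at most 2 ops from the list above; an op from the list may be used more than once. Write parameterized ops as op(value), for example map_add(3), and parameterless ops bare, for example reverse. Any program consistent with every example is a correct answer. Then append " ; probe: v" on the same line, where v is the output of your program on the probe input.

reverse | map_add(-2) ; probe: [-18, -42, -17, -32, -26, 21]

Check, running the answer program on each example:
  [38, 36, -23, 8] -> [8, -23, 36, 38] -> [6, -25, 34, 36]
  [26, 25, 37, 0, 22, -14, -9, 48, -28] -> [-28, 48, -9, -14, 22, 0, 37, 25, 26] -> [-30, 46, -11, -16, 20, -2, 35, 23, 24]
  [-14, 49, -3] -> [-3, 49, -14] -> [-5, 47, -16]
  [47, 20, 44, 28] -> [28, 44, 20, 47] -> [26, 42, 18, 45]
  [-28, -47, 17, -21, 40, 25, 31, -10] -> [-10, 31, 25, 40, -21, 17, -47, -28] -> [-12, 29, 23, 38, -23, 15, -49, -30]
  probe: [23, -24, -30, -15, -40, -16] -> [-16, -40, -15, -30, -24, 23] -> [-18, -42, -17, -32, -26, 21]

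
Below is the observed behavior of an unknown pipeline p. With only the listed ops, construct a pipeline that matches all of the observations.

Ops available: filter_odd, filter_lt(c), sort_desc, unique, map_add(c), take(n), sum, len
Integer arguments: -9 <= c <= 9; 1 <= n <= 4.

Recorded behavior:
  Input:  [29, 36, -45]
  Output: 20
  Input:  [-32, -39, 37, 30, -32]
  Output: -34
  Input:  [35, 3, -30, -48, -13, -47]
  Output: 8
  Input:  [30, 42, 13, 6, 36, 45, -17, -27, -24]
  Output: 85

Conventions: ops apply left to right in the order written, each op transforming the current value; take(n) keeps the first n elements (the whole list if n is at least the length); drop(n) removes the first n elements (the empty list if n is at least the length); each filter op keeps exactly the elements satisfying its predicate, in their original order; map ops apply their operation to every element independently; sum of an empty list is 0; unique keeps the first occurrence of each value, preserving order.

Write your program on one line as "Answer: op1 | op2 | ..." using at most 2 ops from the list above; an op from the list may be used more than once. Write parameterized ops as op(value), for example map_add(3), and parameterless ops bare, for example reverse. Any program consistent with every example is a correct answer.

take(3) | sum

Check, running the answer program on each example:
  [29, 36, -45] -> [29, 36, -45] -> 20
  [-32, -39, 37, 30, -32] -> [-32, -39, 37] -> -34
  [35, 3, -30, -48, -13, -47] -> [35, 3, -30] -> 8
  [30, 42, 13, 6, 36, 45, -17, -27, -24] -> [30, 42, 13] -> 85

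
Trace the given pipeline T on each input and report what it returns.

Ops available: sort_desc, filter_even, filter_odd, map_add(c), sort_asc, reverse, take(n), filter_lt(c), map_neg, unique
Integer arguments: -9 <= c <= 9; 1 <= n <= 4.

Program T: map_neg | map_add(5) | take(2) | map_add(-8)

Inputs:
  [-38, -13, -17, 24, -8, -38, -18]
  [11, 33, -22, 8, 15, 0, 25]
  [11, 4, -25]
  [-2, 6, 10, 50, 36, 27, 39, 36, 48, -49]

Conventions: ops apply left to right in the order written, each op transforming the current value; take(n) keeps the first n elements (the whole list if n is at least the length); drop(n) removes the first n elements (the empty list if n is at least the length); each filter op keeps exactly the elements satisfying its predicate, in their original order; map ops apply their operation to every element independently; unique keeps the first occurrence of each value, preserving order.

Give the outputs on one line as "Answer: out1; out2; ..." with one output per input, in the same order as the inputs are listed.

[35, 10]; [-14, -36]; [-14, -7]; [-1, -9]

Execution, op by op:
  [-38, -13, -17, 24, -8, -38, -18] -> [38, 13, 17, -24, 8, 38, 18] -> [43, 18, 22, -19, 13, 43, 23] -> [43, 18] -> [35, 10]
  [11, 33, -22, 8, 15, 0, 25] -> [-11, -33, 22, -8, -15, 0, -25] -> [-6, -28, 27, -3, -10, 5, -20] -> [-6, -28] -> [-14, -36]
  [11, 4, -25] -> [-11, -4, 25] -> [-6, 1, 30] -> [-6, 1] -> [-14, -7]
  [-2, 6, 10, 50, 36, 27, 39, 36, 48, -49] -> [2, -6, -10, -50, -36, -27, -39, -36, -48, 49] -> [7, -1, -5, -45, -31, -22, -34, -31, -43, 54] -> [7, -1] -> [-1, -9]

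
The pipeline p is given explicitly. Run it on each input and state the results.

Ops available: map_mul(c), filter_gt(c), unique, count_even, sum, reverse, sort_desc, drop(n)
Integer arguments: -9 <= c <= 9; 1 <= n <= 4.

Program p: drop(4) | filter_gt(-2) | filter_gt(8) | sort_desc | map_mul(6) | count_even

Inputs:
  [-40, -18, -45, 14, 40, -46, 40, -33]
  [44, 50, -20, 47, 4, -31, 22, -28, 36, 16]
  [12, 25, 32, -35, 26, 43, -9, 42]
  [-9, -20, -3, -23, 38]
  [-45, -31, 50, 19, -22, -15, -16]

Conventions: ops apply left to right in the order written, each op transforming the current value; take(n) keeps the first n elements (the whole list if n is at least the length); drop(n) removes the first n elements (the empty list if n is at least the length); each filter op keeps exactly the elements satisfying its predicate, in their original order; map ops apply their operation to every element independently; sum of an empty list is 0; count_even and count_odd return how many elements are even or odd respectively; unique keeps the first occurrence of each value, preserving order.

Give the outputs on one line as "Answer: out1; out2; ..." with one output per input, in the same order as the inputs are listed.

2; 3; 3; 1; 0

Execution, op by op:
  [-40, -18, -45, 14, 40, -46, 40, -33] -> [40, -46, 40, -33] -> [40, 40] -> [40, 40] -> [40, 40] -> [240, 240] -> 2
  [44, 50, -20, 47, 4, -31, 22, -28, 36, 16] -> [4, -31, 22, -28, 36, 16] -> [4, 22, 36, 16] -> [22, 36, 16] -> [36, 22, 16] -> [216, 132, 96] -> 3
  [12, 25, 32, -35, 26, 43, -9, 42] -> [26, 43, -9, 42] -> [26, 43, 42] -> [26, 43, 42] -> [43, 42, 26] -> [258, 252, 156] -> 3
  [-9, -20, -3, -23, 38] -> [38] -> [38] -> [38] -> [38] -> [228] -> 1
  [-45, -31, 50, 19, -22, -15, -16] -> [-22, -15, -16] -> [] -> [] -> [] -> [] -> 0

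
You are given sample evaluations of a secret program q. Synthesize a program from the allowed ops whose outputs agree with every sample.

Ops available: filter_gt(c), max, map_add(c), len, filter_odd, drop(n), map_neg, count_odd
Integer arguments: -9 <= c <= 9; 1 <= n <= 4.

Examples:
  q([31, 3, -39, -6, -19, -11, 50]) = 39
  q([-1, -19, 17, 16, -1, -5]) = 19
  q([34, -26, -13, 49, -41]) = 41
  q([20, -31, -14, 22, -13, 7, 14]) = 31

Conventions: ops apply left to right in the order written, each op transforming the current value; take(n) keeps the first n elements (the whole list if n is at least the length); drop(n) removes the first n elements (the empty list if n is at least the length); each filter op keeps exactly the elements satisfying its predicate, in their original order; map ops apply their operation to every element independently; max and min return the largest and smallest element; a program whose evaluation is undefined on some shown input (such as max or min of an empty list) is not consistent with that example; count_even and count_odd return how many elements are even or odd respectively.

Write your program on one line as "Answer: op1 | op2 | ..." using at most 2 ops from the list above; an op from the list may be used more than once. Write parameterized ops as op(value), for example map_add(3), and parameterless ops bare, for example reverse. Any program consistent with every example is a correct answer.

map_neg | max

Check, running the answer program on each example:
  [31, 3, -39, -6, -19, -11, 50] -> [-31, -3, 39, 6, 19, 11, -50] -> 39
  [-1, -19, 17, 16, -1, -5] -> [1, 19, -17, -16, 1, 5] -> 19
  [34, -26, -13, 49, -41] -> [-34, 26, 13, -49, 41] -> 41
  [20, -31, -14, 22, -13, 7, 14] -> [-20, 31, 14, -22, 13, -7, -14] -> 31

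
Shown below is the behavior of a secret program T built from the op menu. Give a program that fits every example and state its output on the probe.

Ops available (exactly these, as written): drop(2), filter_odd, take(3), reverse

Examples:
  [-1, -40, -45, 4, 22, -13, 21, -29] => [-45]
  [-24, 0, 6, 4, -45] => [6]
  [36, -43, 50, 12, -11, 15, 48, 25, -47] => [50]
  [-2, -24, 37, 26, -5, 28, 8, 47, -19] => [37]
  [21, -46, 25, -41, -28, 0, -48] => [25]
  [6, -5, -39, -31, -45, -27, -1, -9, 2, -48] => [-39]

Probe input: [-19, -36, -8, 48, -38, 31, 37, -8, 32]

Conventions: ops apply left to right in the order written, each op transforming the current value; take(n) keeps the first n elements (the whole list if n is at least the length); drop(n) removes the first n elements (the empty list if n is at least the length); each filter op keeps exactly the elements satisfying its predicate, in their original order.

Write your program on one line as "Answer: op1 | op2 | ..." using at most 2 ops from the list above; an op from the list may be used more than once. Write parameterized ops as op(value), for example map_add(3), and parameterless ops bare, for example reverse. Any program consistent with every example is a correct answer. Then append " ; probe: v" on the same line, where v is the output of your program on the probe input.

take(3) | drop(2) ; probe: [-8]

Check, running the answer program on each example:
  [-1, -40, -45, 4, 22, -13, 21, -29] -> [-1, -40, -45] -> [-45]
  [-24, 0, 6, 4, -45] -> [-24, 0, 6] -> [6]
  [36, -43, 50, 12, -11, 15, 48, 25, -47] -> [36, -43, 50] -> [50]
  [-2, -24, 37, 26, -5, 28, 8, 47, -19] -> [-2, -24, 37] -> [37]
  [21, -46, 25, -41, -28, 0, -48] -> [21, -46, 25] -> [25]
  [6, -5, -39, -31, -45, -27, -1, -9, 2, -48] -> [6, -5, -39] -> [-39]
  probe: [-19, -36, -8, 48, -38, 31, 37, -8, 32] -> [-19, -36, -8] -> [-8]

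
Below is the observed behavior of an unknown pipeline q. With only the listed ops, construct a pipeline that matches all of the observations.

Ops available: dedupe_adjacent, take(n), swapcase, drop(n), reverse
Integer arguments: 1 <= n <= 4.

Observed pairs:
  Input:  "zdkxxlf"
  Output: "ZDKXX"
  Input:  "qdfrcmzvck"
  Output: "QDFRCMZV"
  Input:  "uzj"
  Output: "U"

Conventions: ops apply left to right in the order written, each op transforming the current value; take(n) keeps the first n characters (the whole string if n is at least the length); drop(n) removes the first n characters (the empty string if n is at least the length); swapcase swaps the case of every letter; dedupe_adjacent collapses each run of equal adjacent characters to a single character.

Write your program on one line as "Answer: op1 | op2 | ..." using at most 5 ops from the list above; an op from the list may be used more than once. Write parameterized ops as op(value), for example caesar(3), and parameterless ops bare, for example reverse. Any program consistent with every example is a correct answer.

reverse | drop(2) | swapcase | reverse

Check, running the answer program on each example:
  "zdkxxlf" -> "flxxkdz" -> "xxkdz" -> "XXKDZ" -> "ZDKXX"
  "qdfrcmzvck" -> "kcvzmcrfdq" -> "vzmcrfdq" -> "VZMCRFDQ" -> "QDFRCMZV"
  "uzj" -> "jzu" -> "u" -> "U" -> "U"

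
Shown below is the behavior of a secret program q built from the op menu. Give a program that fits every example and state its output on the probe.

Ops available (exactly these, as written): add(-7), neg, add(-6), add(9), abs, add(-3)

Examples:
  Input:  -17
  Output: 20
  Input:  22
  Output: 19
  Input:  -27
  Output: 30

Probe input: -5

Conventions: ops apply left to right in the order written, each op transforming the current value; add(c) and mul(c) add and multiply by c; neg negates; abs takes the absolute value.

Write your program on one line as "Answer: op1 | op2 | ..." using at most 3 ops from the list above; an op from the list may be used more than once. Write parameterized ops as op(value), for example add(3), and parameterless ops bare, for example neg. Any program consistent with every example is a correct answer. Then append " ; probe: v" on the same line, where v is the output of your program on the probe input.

add(-3) | abs ; probe: 8

Check, running the answer program on each example:
  -17 -> -20 -> 20
  22 -> 19 -> 19
  -27 -> -30 -> 30
  probe: -5 -> -8 -> 8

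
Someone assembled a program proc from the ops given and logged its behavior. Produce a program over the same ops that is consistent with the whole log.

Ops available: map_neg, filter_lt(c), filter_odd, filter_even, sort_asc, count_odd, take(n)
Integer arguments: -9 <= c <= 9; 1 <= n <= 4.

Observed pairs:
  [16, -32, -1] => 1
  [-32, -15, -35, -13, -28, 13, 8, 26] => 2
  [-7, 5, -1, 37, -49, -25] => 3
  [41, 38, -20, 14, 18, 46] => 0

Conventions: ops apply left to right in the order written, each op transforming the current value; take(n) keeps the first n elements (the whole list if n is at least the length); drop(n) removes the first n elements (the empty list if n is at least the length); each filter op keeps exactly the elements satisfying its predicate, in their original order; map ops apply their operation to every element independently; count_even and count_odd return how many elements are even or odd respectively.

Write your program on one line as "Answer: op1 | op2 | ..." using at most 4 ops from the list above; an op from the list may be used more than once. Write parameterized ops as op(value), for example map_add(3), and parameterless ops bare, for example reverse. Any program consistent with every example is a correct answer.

filter_lt(4) | take(3) | count_odd

Check, running the answer program on each example:
  [16, -32, -1] -> [-32, -1] -> [-32, -1] -> 1
  [-32, -15, -35, -13, -28, 13, 8, 26] -> [-32, -15, -35, -13, -28] -> [-32, -15, -35] -> 2
  [-7, 5, -1, 37, -49, -25] -> [-7, -1, -49, -25] -> [-7, -1, -49] -> 3
  [41, 38, -20, 14, 18, 46] -> [-20] -> [-20] -> 0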